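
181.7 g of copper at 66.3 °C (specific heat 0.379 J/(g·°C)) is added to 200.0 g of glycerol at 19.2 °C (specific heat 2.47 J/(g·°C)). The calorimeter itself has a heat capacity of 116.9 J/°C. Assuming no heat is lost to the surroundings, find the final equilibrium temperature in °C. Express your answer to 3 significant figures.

T_f = 24.0 °C

Heat lost by copper = heat gained by glycerol + calorimeter.
(181.7)(0.379)(66.3 − T) = [(200.0)(2.47) + 116.9](T − 19.2)
68.8643 (66.3 − T) = 610.9 (T − 19.2)
4565.7 − 68.8643 T = 610.9 T − 11729
16294.7 = 679.7643 T
T = 23.97 °C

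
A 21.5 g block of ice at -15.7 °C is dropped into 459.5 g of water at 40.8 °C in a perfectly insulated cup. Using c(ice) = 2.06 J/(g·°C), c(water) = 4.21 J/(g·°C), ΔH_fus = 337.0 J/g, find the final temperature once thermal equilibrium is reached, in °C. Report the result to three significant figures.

Heat to bring ice to 0 °C and melt it: q₁ = 21.5×2.06×15.7 + 21.5×337.0 = 7940.9 J
Heat the water can supply cooling to 0 °C: 459.5×4.21×40.8 = 78927.4 J > q₁, so all ice melts.
Energy balance: 459.5×4.21×(40.8 − T) = 7940.9 + 21.5×4.21×(T − 0)
1934.495(40.8 − T) = 7940.9 + 90.515 T
78927.4 − 7940.9 = 2025.010 T
T = 70986.5 / 2025.010 = 35.05 °C

T_f = 35.1 °C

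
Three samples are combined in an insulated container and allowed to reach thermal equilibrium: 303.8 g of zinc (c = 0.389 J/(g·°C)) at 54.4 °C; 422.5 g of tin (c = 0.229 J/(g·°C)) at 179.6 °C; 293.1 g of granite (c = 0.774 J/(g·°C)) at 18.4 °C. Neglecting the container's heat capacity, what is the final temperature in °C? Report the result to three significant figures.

Σ mᵢcᵢ(T − Tᵢ) = 0  ⇒  T = Σ mᵢcᵢTᵢ / Σ mᵢcᵢ
Σ mᵢcᵢ = 303.8×0.389 + 422.5×0.229 + 293.1×0.774 = 441.7901
Σ mᵢcᵢTᵢ = 118.1782×54.4 + 96.7525×179.6 + 226.8594×18.4 = 27980
T = 27980 / 441.7901 = 63.33 °C

T_f = 63.3 °C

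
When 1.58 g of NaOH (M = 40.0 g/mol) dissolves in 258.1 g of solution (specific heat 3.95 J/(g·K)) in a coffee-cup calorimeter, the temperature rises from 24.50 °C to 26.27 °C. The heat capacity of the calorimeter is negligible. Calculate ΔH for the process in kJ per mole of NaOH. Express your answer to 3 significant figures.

ΔH = -45.7 kJ/mol

|ΔT| = |26.27 − 24.50| = 1.77 °C
|q_surr| = (258.1 × 3.95) × 1.77 = 1019.495 × 1.77 = 1805 J
n(NaOH) = 1.58 / 40.0 = 0.03950 mol
Temperature rose, so q_rxn = −|q_surr| = -1.805 kJ
ΔH = q_rxn / n = -45.70 kJ/mol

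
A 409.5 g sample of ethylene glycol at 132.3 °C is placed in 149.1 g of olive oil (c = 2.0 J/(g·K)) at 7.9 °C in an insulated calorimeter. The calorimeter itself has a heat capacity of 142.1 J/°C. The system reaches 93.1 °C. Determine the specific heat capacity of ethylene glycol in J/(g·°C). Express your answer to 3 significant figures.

c = 2.34 J/(g·°C)

q_gained = (149.1 × 2.0 + 142.1) × (93.1 − 7.9) = 37510 J
q_lost = 409.5 × c × (132.3 − 93.1) = 16052.4 c
Set equal: c = 37510 / 16052.4 = 2.34 J/(g·°C)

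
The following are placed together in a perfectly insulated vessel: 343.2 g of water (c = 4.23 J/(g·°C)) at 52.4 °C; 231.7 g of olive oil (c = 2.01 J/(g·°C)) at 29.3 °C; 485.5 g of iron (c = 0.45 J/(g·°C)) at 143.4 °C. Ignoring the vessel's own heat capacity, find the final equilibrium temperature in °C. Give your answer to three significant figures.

Σ mᵢcᵢ(T − Tᵢ) = 0  ⇒  T = Σ mᵢcᵢTᵢ / Σ mᵢcᵢ
Σ mᵢcᵢ = 343.2×4.23 + 231.7×2.01 + 485.5×0.45 = 2135.928
Σ mᵢcᵢTᵢ = 1451.736×52.4 + 465.717×29.3 + 218.475×143.4 = 121050
T = 121050 / 2135.928 = 56.67 °C

T_f = 56.7 °C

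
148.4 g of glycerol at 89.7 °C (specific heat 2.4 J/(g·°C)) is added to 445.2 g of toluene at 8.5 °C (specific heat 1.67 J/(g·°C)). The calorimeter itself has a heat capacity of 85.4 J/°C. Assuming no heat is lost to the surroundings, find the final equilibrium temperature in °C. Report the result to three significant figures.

T_f = 32.9 °C

Heat lost by glycerol = heat gained by toluene + calorimeter.
(148.4)(2.4)(89.7 − T) = [(445.2)(1.67) + 85.4](T − 8.5)
356.16 (89.7 − T) = 828.884 (T − 8.5)
31948 − 356.16 T = 828.884 T − 7045.5
38993.5 = 1185.044 T
T = 32.90 °C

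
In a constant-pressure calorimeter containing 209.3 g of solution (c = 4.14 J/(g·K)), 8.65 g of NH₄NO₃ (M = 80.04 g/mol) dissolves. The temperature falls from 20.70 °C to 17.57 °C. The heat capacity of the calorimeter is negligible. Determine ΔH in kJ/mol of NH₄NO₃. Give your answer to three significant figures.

ΔH = 25.1 kJ/mol

|ΔT| = |17.57 − 20.70| = 3.13 °C
|q_surr| = (209.3 × 4.14) × 3.13 = 866.502 × 3.13 = 2712 J
n(NH₄NO₃) = 8.65 / 80.04 = 0.1081 mol
Temperature fell, so q_rxn = +|q_surr| = 2.712 kJ
ΔH = q_rxn / n = 25.09 kJ/mol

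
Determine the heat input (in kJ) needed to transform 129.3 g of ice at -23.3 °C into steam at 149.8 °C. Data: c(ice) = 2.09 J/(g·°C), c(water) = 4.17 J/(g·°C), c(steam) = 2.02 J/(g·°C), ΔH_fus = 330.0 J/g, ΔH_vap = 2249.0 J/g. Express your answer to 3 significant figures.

q1 (heat ice -23.3→0.0 °C): 129.3 × 2.09 × 23.3 = 6297 J
q2 (melt at 0 °C): 129.3 × 330.0 = 42669 J
q3 (heat water 0.0→100.0 °C): 129.3 × 4.17 × 100.0 = 53918 J
q4 (vaporize at 100 °C): 129.3 × 2249.0 = 290796 J
q5 (heat steam 100.0→149.8 °C): 129.3 × 2.02 × 49.8 = 13007 J
Total: 6297 + 42669 + 53918 + 290796 + 13007 = 406687 J = 407 kJ

q = 407 kJ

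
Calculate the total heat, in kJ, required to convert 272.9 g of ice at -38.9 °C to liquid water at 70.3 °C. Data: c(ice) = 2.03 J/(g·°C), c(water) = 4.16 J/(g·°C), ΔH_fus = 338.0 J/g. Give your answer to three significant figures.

q1 (heat ice -38.9→0.0 °C): 272.9 × 2.03 × 38.9 = 21550 J
q2 (melt at 0 °C): 272.9 × 338.0 = 92240 J
q3 (heat water 0.0→70.3 °C): 272.9 × 4.16 × 70.3 = 79809 J
Total: 21550 + 92240 + 79809 = 193599 J = 194 kJ

q = 194 kJ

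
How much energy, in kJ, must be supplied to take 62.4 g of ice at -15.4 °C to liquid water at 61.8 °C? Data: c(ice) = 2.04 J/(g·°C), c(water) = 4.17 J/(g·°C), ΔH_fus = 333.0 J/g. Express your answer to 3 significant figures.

q = 38.8 kJ

q1 (heat ice -15.4→0.0 °C): 62.4 × 2.04 × 15.4 = 1960 J
q2 (melt at 0 °C): 62.4 × 333.0 = 20779 J
q3 (heat water 0.0→61.8 °C): 62.4 × 4.17 × 61.8 = 16081 J
Total: 1960 + 20779 + 16081 = 38820 J = 38.8 kJ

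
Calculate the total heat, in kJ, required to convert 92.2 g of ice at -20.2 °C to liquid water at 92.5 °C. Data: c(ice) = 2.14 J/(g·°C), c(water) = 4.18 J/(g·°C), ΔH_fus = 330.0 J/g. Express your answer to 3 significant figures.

q = 70.1 kJ

q1 (heat ice -20.2→0.0 °C): 92.2 × 2.14 × 20.2 = 3986 J
q2 (melt at 0 °C): 92.2 × 330.0 = 30426 J
q3 (heat water 0.0→92.5 °C): 92.2 × 4.18 × 92.5 = 35649 J
Total: 3986 + 30426 + 35649 = 70061 J = 70.1 kJ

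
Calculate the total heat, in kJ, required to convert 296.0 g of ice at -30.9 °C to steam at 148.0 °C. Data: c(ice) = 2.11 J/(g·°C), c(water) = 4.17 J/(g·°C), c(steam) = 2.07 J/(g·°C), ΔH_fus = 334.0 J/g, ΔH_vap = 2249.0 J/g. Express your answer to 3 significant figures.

q1 (heat ice -30.9→0.0 °C): 296.0 × 2.11 × 30.9 = 19299 J
q2 (melt at 0 °C): 296.0 × 334.0 = 98864 J
q3 (heat water 0.0→100.0 °C): 296.0 × 4.17 × 100.0 = 123432 J
q4 (vaporize at 100 °C): 296.0 × 2249.0 = 665704 J
q5 (heat steam 100.0→148.0 °C): 296.0 × 2.07 × 48.0 = 29411 J
Total: 19299 + 98864 + 123432 + 665704 + 29411 = 936710 J = 937 kJ

q = 937 kJ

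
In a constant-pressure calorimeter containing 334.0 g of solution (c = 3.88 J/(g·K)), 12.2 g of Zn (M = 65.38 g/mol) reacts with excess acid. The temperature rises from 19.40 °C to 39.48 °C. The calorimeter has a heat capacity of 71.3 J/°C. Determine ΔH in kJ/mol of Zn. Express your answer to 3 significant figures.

|ΔT| = |39.48 − 19.40| = 20.08 °C
|q_surr| = (334.0 × 3.88 + 71.3) × 20.08 = 1367.22 × 20.08 = 27450 J
n(Zn) = 12.2 / 65.38 = 0.1866 mol
Temperature rose, so q_rxn = −|q_surr| = -27.45 kJ
ΔH = q_rxn / n = -147.1 kJ/mol

ΔH = -147 kJ/mol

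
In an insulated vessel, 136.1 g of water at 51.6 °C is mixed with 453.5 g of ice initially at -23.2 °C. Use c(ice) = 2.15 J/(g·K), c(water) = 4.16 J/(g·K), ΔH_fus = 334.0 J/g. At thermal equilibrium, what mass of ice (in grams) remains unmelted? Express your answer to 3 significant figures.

m_ice remaining = 434 g

Heat to warm all ice to 0 °C: 453.5×2.15×23.2 = 22621 J
Heat released by water cooling to 0 °C: 136.1×4.16×51.6 = 29215 J
29215 J < 22621 + 453.5×334.0 = 174090 J, so not all ice melts; final T = 0 °C.
Heat left for melting: 29215 − 22621 = 6594 J
Mass melted = 6594 / 334.0 = 19.74 g
Ice remaining = 453.5 − 19.74 = 433.76 g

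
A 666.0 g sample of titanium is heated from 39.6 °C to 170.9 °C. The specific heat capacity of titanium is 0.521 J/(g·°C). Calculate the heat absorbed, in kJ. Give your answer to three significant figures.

q = 45.6 kJ

q = m c ΔT = 666.0 × 0.521 × (170.9 − 39.6)
q = 666.0 × 0.521 × 131.3 = 45560 J = 45.6 kJ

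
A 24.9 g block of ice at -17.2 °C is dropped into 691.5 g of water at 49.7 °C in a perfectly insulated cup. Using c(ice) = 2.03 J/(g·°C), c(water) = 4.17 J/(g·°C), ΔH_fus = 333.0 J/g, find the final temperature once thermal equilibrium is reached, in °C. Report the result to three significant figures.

T_f = 44.9 °C

Heat to bring ice to 0 °C and melt it: q₁ = 24.9×2.03×17.2 + 24.9×333.0 = 9161.1 J
Heat the water can supply cooling to 0 °C: 691.5×4.17×49.7 = 143313 J > q₁, so all ice melts.
Energy balance: 691.5×4.17×(49.7 − T) = 9161.1 + 24.9×4.17×(T − 0)
2883.555(49.7 − T) = 9161.1 + 103.833 T
143313 − 9161.1 = 2987.388 T
T = 134151.9 / 2987.388 = 44.91 °C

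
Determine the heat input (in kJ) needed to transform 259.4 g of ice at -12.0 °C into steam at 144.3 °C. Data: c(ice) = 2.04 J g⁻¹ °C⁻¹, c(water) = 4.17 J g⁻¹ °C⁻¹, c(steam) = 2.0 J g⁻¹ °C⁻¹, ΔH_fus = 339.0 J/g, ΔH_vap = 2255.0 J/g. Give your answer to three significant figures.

q = 810 kJ

q1 (heat ice -12.0→0.0 °C): 259.4 × 2.04 × 12.0 = 6350 J
q2 (melt at 0 °C): 259.4 × 339.0 = 87937 J
q3 (heat water 0.0→100.0 °C): 259.4 × 4.17 × 100.0 = 108170 J
q4 (vaporize at 100 °C): 259.4 × 2255.0 = 584947 J
q5 (heat steam 100.0→144.3 °C): 259.4 × 2.0 × 44.3 = 22983 J
Total: 6350 + 87937 + 108170 + 584947 + 22983 = 810387 J = 810 kJ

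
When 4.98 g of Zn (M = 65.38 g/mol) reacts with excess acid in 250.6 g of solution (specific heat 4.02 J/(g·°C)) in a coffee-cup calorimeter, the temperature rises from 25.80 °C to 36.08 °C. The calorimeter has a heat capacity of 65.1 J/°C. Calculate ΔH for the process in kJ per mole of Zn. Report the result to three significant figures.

|ΔT| = |36.08 − 25.80| = 10.28 °C
|q_surr| = (250.6 × 4.02 + 65.1) × 10.28 = 1072.512 × 10.28 = 11030 J
n(Zn) = 4.98 / 65.38 = 0.07617 mol
Temperature rose, so q_rxn = −|q_surr| = -11.03 kJ
ΔH = q_rxn / n = -144.8 kJ/mol

ΔH = -145 kJ/mol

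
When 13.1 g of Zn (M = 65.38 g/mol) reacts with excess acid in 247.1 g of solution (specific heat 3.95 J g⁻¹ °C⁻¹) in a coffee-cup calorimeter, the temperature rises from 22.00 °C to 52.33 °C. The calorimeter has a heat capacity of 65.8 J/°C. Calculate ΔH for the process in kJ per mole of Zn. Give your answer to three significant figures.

ΔH = -158 kJ/mol

|ΔT| = |52.33 − 22.00| = 30.33 °C
|q_surr| = (247.1 × 3.95 + 65.8) × 30.33 = 1041.845 × 30.33 = 31600 J
n(Zn) = 13.1 / 65.38 = 0.2004 mol
Temperature rose, so q_rxn = −|q_surr| = -31.60 kJ
ΔH = q_rxn / n = -157.7 kJ/mol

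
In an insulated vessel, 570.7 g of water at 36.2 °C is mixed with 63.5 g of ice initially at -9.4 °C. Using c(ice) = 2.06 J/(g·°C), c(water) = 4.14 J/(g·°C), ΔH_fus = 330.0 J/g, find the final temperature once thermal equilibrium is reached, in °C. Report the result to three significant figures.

T_f = 24.1 °C

Heat to bring ice to 0 °C and melt it: q₁ = 63.5×2.06×9.4 + 63.5×330.0 = 22185 J
Heat the water can supply cooling to 0 °C: 570.7×4.14×36.2 = 85529.7 J > q₁, so all ice melts.
Energy balance: 570.7×4.14×(36.2 − T) = 22185 + 63.5×4.14×(T − 0)
2362.698(36.2 − T) = 22185 + 262.89 T
85529.7 − 22185 = 2625.588 T
T = 63344.7 / 2625.588 = 24.13 °C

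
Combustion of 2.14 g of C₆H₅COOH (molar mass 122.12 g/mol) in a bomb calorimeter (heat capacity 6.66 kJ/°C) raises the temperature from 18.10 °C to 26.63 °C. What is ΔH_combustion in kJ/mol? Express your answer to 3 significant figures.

ΔH = -3240 kJ/mol

ΔT = 26.63 − 18.10 = 8.53 °C
q_cal = C_cal × ΔT = 6.66 × 8.53 = 56.8098 kJ
n = 2.14 / 122.12 = 0.01752 mol
q_rxn = −q_cal = -56.8098 kJ
ΔH = -56.8098 / 0.01752 = -3243 kJ/mol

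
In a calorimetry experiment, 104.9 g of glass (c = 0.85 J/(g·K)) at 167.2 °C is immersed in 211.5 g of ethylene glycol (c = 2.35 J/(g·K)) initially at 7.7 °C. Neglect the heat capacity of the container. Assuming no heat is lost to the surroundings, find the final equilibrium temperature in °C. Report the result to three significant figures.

Heat lost by glass = heat gained by ethylene glycol.
(104.9)(0.85)(167.2 − T) = (211.5)(2.35)(T − 7.7)
89.165 (167.2 − T) = 497.025 (T − 7.7)
14908 − 89.165 T = 497.025 T − 3827.1
18735.1 = 586.190 T
T = 31.96 °C

T_f = 32.0 °C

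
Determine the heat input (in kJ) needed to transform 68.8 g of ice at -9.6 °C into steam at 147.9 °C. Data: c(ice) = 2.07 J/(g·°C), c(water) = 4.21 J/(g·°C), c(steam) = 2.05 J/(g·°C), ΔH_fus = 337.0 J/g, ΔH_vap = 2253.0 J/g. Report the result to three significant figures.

q = 215 kJ

q1 (heat ice -9.6→0.0 °C): 68.8 × 2.07 × 9.6 = 1367 J
q2 (melt at 0 °C): 68.8 × 337.0 = 23186 J
q3 (heat water 0.0→100.0 °C): 68.8 × 4.21 × 100.0 = 28965 J
q4 (vaporize at 100 °C): 68.8 × 2253.0 = 155006 J
q5 (heat steam 100.0→147.9 °C): 68.8 × 2.05 × 47.9 = 6756 J
Total: 1367 + 23186 + 28965 + 155006 + 6756 = 215280 J = 215 kJ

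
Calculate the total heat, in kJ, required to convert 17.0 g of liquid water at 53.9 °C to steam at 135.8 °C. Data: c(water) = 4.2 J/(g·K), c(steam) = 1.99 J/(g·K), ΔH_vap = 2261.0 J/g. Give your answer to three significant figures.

q1 (heat water 53.9→100.0 °C): 17.0 × 4.2 × 46.1 = 3292 J
q2 (vaporize at 100 °C): 17.0 × 2261.0 = 38437 J
q3 (heat steam 100.0→135.8 °C): 17.0 × 1.99 × 35.8 = 1211 J
Total: 3292 + 38437 + 1211 = 42940 J = 42.9 kJ

q = 42.9 kJ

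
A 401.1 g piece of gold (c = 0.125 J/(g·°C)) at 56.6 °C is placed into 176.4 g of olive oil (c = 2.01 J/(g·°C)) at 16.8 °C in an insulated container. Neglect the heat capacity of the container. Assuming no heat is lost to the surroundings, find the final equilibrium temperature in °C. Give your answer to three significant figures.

Heat lost by gold = heat gained by olive oil.
(401.1)(0.125)(56.6 − T) = (176.4)(2.01)(T − 16.8)
50.1375 (56.6 − T) = 354.564 (T − 16.8)
2837.8 − 50.1375 T = 354.564 T − 5956.7
8794.5 = 404.7015 T
T = 21.73 °C

T_f = 21.7 °C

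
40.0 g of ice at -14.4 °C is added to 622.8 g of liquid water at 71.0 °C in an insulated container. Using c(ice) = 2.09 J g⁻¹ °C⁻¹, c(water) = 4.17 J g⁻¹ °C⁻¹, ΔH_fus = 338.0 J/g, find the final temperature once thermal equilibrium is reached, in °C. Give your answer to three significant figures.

Heat to bring ice to 0 °C and melt it: q₁ = 40.0×2.09×14.4 + 40.0×338.0 = 14724 J
Heat the water can supply cooling to 0 °C: 622.8×4.17×71.0 = 184392 J > q₁, so all ice melts.
Energy balance: 622.8×4.17×(71.0 − T) = 14724 + 40.0×4.17×(T − 0)
2597.076(71.0 − T) = 14724 + 166.8 T
184392 − 14724 = 2763.876 T
T = 169668 / 2763.876 = 61.39 °C

T_f = 61.4 °C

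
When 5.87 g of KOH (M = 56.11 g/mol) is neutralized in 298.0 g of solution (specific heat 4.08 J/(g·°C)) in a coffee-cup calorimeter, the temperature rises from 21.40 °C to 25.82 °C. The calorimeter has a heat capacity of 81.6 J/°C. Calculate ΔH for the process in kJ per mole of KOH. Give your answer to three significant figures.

|ΔT| = |25.82 − 21.40| = 4.42 °C
|q_surr| = (298.0 × 4.08 + 81.6) × 4.42 = 1297.44 × 4.42 = 5735 J
n(KOH) = 5.87 / 56.11 = 0.1046 mol
Temperature rose, so q_rxn = −|q_surr| = -5.735 kJ
ΔH = q_rxn / n = -54.83 kJ/mol

ΔH = -54.8 kJ/mol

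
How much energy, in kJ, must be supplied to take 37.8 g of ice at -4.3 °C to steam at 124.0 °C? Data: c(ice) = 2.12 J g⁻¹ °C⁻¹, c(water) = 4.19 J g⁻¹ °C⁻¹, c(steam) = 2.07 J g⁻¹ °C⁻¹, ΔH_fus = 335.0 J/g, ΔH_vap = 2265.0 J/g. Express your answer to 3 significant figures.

q1 (heat ice -4.3→0.0 °C): 37.8 × 2.12 × 4.3 = 345 J
q2 (melt at 0 °C): 37.8 × 335.0 = 12663 J
q3 (heat water 0.0→100.0 °C): 37.8 × 4.19 × 100.0 = 15838 J
q4 (vaporize at 100 °C): 37.8 × 2265.0 = 85617 J
q5 (heat steam 100.0→124.0 °C): 37.8 × 2.07 × 24.0 = 1878 J
Total: 345 + 12663 + 15838 + 85617 + 1878 = 116341 J = 116 kJ

q = 116 kJ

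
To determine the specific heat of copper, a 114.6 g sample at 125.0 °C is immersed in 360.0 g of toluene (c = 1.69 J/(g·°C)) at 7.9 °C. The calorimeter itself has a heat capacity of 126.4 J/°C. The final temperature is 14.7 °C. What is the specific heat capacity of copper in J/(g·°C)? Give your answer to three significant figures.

c = 0.395 J/(g·°C)

q_gained = (360.0 × 1.69 + 126.4) × (14.7 − 7.9) = 4997 J
q_lost = 114.6 × c × (125.0 − 14.7) = 12640.38 c
Set equal: c = 4997 / 12640.38 = 0.395 J/(g·°C)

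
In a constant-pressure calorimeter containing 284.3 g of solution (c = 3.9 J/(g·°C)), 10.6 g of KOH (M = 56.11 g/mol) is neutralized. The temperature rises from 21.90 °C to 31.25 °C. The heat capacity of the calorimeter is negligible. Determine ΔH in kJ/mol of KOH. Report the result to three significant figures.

ΔH = -54.9 kJ/mol

|ΔT| = |31.25 − 21.90| = 9.35 °C
|q_surr| = (284.3 × 3.9) × 9.35 = 1108.77 × 9.35 = 10370 J
n(KOH) = 10.6 / 56.11 = 0.1889 mol
Temperature rose, so q_rxn = −|q_surr| = -10.37 kJ
ΔH = q_rxn / n = -54.90 kJ/mol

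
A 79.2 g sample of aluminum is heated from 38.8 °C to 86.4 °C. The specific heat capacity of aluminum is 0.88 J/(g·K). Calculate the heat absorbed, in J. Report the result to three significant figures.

q = m c ΔT = 79.2 × 0.88 × (86.4 − 38.8)
q = 79.2 × 0.88 × 47.6 = 3318 J

q = 3320 J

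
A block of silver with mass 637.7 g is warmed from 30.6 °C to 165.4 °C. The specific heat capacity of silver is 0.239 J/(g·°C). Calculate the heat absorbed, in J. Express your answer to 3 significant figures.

q = m c ΔT = 637.7 × 0.239 × (165.4 − 30.6)
q = 637.7 × 0.239 × 134.8 = 20540 J

q = 20500 J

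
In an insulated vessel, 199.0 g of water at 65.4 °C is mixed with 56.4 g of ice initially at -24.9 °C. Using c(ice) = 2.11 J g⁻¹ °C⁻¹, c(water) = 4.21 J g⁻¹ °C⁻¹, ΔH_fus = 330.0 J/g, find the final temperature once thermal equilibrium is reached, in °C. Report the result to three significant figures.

Heat to bring ice to 0 °C and melt it: q₁ = 56.4×2.11×24.9 + 56.4×330.0 = 21575 J
Heat the water can supply cooling to 0 °C: 199.0×4.21×65.4 = 54791.5 J > q₁, so all ice melts.
Energy balance: 199.0×4.21×(65.4 − T) = 21575 + 56.4×4.21×(T − 0)
837.79(65.4 − T) = 21575 + 237.444 T
54791.5 − 21575 = 1075.234 T
T = 33216.5 / 1075.234 = 30.89 °C

T_f = 30.9 °C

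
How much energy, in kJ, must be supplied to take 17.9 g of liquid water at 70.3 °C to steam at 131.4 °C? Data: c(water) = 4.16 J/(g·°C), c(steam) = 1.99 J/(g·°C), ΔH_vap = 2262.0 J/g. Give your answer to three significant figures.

q1 (heat water 70.3→100.0 °C): 17.9 × 4.16 × 29.7 = 2212 J
q2 (vaporize at 100 °C): 17.9 × 2262.0 = 40490 J
q3 (heat steam 100.0→131.4 °C): 17.9 × 1.99 × 31.4 = 1118 J
Total: 2212 + 40490 + 1118 = 43820 J = 43.8 kJ

q = 43.8 kJ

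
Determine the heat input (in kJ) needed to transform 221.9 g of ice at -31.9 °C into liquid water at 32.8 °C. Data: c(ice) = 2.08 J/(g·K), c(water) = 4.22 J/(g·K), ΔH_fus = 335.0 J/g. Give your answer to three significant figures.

q1 (heat ice -31.9→0.0 °C): 221.9 × 2.08 × 31.9 = 14724 J
q2 (melt at 0 °C): 221.9 × 335.0 = 74337 J
q3 (heat water 0.0→32.8 °C): 221.9 × 4.22 × 32.8 = 30715 J
Total: 14724 + 74337 + 30715 = 119776 J = 120 kJ

q = 120 kJ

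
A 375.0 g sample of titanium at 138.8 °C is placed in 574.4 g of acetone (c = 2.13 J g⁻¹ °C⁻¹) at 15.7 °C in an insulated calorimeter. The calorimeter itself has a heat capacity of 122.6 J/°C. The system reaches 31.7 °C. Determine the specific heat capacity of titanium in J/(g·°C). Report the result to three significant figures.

q_gained = (574.4 × 2.13 + 122.6) × (31.7 − 15.7) = 21540 J
q_lost = 375.0 × c × (138.8 − 31.7) = 40162.5 c
Set equal: c = 21540 / 40162.5 = 0.536 J/(g·°C)

c = 0.536 J/(g·°C)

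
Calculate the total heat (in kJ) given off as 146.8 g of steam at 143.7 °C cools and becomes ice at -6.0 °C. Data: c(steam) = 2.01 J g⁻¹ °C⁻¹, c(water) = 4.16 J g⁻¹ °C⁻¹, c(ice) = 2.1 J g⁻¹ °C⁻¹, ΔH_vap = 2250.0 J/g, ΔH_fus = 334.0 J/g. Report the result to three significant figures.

q1 (cool steam 143.7→100 °C): 146.8 × 2.01 × 43.7 = 12894 J
q2 (condense at 100 °C): 146.8 × 2250.0 = 330300 J
q3 (cool water 100→0 °C): 146.8 × 4.16 × 100.0 = 61069 J
q4 (freeze at 0 °C): 146.8 × 334.0 = 49031 J
q5 (cool ice 0→-6.0 °C): 146.8 × 2.1 × 6.0 = 1850 J
Total: 12894 + 330300 + 61069 + 49031 + 1850 = 455144 J = 455 kJ

q = 455 kJ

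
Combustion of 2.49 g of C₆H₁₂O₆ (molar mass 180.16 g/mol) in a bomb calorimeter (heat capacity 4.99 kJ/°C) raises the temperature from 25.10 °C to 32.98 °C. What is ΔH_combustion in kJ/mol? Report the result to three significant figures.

ΔT = 32.98 − 25.10 = 7.88 °C
q_cal = C_cal × ΔT = 4.99 × 7.88 = 39.3212 kJ
n = 2.49 / 180.16 = 0.01382 mol
q_rxn = −q_cal = -39.3212 kJ
ΔH = -39.3212 / 0.01382 = -2845 kJ/mol

ΔH = -2850 kJ/mol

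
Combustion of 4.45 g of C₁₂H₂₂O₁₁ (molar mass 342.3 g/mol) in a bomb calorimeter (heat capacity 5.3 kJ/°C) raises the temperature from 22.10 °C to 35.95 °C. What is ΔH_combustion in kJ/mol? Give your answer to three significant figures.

ΔT = 35.95 − 22.10 = 13.85 °C
q_cal = C_cal × ΔT = 5.3 × 13.85 = 73.405 kJ
n = 4.45 / 342.3 = 0.01300 mol
q_rxn = −q_cal = -73.405 kJ
ΔH = -73.405 / 0.01300 = -5647 kJ/mol

ΔH = -5650 kJ/mol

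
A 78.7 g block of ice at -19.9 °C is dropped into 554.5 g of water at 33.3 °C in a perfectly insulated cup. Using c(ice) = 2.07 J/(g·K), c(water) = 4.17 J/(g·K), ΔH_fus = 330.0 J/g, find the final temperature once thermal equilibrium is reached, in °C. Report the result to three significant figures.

Heat to bring ice to 0 °C and melt it: q₁ = 78.7×2.07×19.9 + 78.7×330.0 = 29213 J
Heat the water can supply cooling to 0 °C: 554.5×4.17×33.3 = 76998.4 J > q₁, so all ice melts.
Energy balance: 554.5×4.17×(33.3 − T) = 29213 + 78.7×4.17×(T − 0)
2312.265(33.3 − T) = 29213 + 328.179 T
76998.4 − 29213 = 2640.444 T
T = 47785.4 / 2640.444 = 18.10 °C

T_f = 18.1 °C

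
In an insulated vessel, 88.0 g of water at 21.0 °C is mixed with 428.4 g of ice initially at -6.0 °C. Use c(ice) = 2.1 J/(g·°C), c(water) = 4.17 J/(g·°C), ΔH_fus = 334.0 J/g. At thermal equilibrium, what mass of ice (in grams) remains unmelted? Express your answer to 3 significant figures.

m_ice remaining = 421 g

Heat to warm all ice to 0 °C: 428.4×2.1×6.0 = 5397.8 J
Heat released by water cooling to 0 °C: 88.0×4.17×21.0 = 7706.2 J
7706.2 J < 5397.8 + 428.4×334.0 = 148483.4 J, so not all ice melts; final T = 0 °C.
Heat left for melting: 7706.2 − 5397.8 = 2308.4 J
Mass melted = 2308.4 / 334.0 = 6.911 g
Ice remaining = 428.4 − 6.911 = 421.489 g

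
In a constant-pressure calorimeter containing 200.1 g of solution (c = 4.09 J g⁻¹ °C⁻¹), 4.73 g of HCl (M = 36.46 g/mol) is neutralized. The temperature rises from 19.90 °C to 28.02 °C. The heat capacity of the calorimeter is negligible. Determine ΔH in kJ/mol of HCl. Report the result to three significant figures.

|ΔT| = |28.02 − 19.90| = 8.12 °C
|q_surr| = (200.1 × 4.09) × 8.12 = 818.409 × 8.12 = 6645 J
n(HCl) = 4.73 / 36.46 = 0.1297 mol
Temperature rose, so q_rxn = −|q_surr| = -6.645 kJ
ΔH = q_rxn / n = -51.23 kJ/mol

ΔH = -51.2 kJ/mol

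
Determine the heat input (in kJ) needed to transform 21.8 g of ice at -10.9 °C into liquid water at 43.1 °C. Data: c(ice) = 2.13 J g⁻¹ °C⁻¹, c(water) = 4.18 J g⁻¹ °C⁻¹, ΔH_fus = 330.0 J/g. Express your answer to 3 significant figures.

q1 (heat ice -10.9→0.0 °C): 21.8 × 2.13 × 10.9 = 506 J
q2 (melt at 0 °C): 21.8 × 330.0 = 7194 J
q3 (heat water 0.0→43.1 °C): 21.8 × 4.18 × 43.1 = 3927 J
Total: 506 + 7194 + 3927 = 11627 J = 11.6 kJ

q = 11.6 kJ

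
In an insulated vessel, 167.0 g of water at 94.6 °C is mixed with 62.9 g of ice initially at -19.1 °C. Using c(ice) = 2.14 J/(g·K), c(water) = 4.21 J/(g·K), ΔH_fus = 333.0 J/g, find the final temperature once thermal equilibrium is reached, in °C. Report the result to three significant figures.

T_f = 44.4 °C

Heat to bring ice to 0 °C and melt it: q₁ = 62.9×2.14×19.1 + 62.9×333.0 = 23517 J
Heat the water can supply cooling to 0 °C: 167.0×4.21×94.6 = 66510.4 J > q₁, so all ice melts.
Energy balance: 167.0×4.21×(94.6 − T) = 23517 + 62.9×4.21×(T − 0)
703.07(94.6 − T) = 23517 + 264.809 T
66510.4 − 23517 = 967.879 T
T = 42993.4 / 967.879 = 44.42 °C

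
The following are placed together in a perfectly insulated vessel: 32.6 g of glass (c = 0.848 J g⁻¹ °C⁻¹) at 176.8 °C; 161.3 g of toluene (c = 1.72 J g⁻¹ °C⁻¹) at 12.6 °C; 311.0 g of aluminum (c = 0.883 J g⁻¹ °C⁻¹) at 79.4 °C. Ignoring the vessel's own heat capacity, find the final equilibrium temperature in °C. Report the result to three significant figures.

T_f = 52.1 °C

Σ mᵢcᵢ(T − Tᵢ) = 0  ⇒  T = Σ mᵢcᵢTᵢ / Σ mᵢcᵢ
Σ mᵢcᵢ = 32.6×0.848 + 161.3×1.72 + 311.0×0.883 = 579.6938
Σ mᵢcᵢTᵢ = 27.6448×176.8 + 277.436×12.6 + 274.613×79.4 = 30188
T = 30188 / 579.6938 = 52.08 °C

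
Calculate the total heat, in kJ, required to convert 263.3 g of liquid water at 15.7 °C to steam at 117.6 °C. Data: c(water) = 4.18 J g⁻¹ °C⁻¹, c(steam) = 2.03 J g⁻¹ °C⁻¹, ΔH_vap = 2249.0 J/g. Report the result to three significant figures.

q = 694 kJ

q1 (heat water 15.7→100.0 °C): 263.3 × 4.18 × 84.3 = 92780 J
q2 (vaporize at 100 °C): 263.3 × 2249.0 = 592162 J
q3 (heat steam 100.0→117.6 °C): 263.3 × 2.03 × 17.6 = 9407 J
Total: 92780 + 592162 + 9407 = 694349 J = 694 kJ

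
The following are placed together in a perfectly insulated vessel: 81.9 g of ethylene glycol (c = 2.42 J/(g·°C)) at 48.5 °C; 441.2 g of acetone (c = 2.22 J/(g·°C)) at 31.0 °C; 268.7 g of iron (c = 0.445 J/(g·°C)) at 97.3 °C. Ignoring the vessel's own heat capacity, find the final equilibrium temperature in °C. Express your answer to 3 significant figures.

Σ mᵢcᵢ(T − Tᵢ) = 0  ⇒  T = Σ mᵢcᵢTᵢ / Σ mᵢcᵢ
Σ mᵢcᵢ = 81.9×2.42 + 441.2×2.22 + 268.7×0.445 = 1297.2335
Σ mᵢcᵢTᵢ = 198.198×48.5 + 979.464×31.0 + 119.5715×97.3 = 51610
T = 51610 / 1297.2335 = 39.78 °C

T_f = 39.8 °C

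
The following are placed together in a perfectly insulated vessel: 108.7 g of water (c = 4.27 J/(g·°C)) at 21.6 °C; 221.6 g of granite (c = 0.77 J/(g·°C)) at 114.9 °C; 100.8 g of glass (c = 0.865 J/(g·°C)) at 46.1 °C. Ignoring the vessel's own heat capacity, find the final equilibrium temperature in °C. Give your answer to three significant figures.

T_f = 46.6 °C

Σ mᵢcᵢ(T − Tᵢ) = 0  ⇒  T = Σ mᵢcᵢTᵢ / Σ mᵢcᵢ
Σ mᵢcᵢ = 108.7×4.27 + 221.6×0.77 + 100.8×0.865 = 721.973
Σ mᵢcᵢTᵢ = 464.149×21.6 + 170.632×114.9 + 87.192×46.1 = 33651
T = 33651 / 721.973 = 46.61 °C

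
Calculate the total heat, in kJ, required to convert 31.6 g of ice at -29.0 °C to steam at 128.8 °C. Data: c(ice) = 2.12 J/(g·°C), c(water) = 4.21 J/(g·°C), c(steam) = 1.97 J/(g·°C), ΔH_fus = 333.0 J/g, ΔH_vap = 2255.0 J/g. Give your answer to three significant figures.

q1 (heat ice -29.0→0.0 °C): 31.6 × 2.12 × 29.0 = 1943 J
q2 (melt at 0 °C): 31.6 × 333.0 = 10523 J
q3 (heat water 0.0→100.0 °C): 31.6 × 4.21 × 100.0 = 13304 J
q4 (vaporize at 100 °C): 31.6 × 2255.0 = 71258 J
q5 (heat steam 100.0→128.8 °C): 31.6 × 1.97 × 28.8 = 1793 J
Total: 1943 + 10523 + 13304 + 71258 + 1793 = 98821 J = 98.8 kJ

q = 98.8 kJ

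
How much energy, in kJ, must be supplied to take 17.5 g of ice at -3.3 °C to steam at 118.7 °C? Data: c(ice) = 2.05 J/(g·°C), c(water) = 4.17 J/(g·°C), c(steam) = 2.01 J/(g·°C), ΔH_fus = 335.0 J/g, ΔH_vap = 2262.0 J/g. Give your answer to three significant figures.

q1 (heat ice -3.3→0.0 °C): 17.5 × 2.05 × 3.3 = 118 J
q2 (melt at 0 °C): 17.5 × 335.0 = 5863 J
q3 (heat water 0.0→100.0 °C): 17.5 × 4.17 × 100.0 = 7298 J
q4 (vaporize at 100 °C): 17.5 × 2262.0 = 39585 J
q5 (heat steam 100.0→118.7 °C): 17.5 × 2.01 × 18.7 = 658 J
Total: 118 + 5863 + 7298 + 39585 + 658 = 53522 J = 53.5 kJ

q = 53.5 kJ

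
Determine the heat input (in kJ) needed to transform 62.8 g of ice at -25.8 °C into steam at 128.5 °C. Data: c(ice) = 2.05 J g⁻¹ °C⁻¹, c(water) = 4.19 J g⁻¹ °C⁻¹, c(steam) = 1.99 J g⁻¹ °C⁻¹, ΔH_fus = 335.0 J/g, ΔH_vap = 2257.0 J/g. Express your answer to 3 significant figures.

q1 (heat ice -25.8→0.0 °C): 62.8 × 2.05 × 25.8 = 3321 J
q2 (melt at 0 °C): 62.8 × 335.0 = 21038 J
q3 (heat water 0.0→100.0 °C): 62.8 × 4.19 × 100.0 = 26313 J
q4 (vaporize at 100 °C): 62.8 × 2257.0 = 141740 J
q5 (heat steam 100.0→128.5 °C): 62.8 × 1.99 × 28.5 = 3562 J
Total: 3321 + 21038 + 26313 + 141740 + 3562 = 195974 J = 196 kJ

q = 196 kJ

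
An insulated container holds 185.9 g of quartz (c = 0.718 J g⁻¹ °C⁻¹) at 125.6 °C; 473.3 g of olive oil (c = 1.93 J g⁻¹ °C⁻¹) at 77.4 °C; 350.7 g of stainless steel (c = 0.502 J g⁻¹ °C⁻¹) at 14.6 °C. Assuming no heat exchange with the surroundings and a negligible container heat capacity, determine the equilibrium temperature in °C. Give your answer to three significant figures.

Σ mᵢcᵢ(T − Tᵢ) = 0  ⇒  T = Σ mᵢcᵢTᵢ / Σ mᵢcᵢ
Σ mᵢcᵢ = 185.9×0.718 + 473.3×1.93 + 350.7×0.502 = 1222.9966
Σ mᵢcᵢTᵢ = 133.4762×125.6 + 913.469×77.4 + 176.0514×14.6 = 90037
T = 90037 / 1222.9966 = 73.62 °C

T_f = 73.6 °C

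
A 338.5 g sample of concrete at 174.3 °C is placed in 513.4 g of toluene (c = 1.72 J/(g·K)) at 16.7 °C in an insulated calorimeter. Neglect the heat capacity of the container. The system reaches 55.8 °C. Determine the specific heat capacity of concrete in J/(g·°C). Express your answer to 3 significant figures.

q_gained = (513.4 × 1.72) × (55.8 − 16.7) = 34530 J
q_lost = 338.5 × c × (174.3 − 55.8) = 40112.25 c
Set equal: c = 34530 / 40112.25 = 0.861 J/(g·°C)

c = 0.861 J/(g·°C)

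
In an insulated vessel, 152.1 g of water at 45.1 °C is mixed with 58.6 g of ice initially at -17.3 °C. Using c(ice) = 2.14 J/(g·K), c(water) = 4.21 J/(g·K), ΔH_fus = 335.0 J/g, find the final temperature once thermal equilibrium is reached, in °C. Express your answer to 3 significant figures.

Heat to bring ice to 0 °C and melt it: q₁ = 58.6×2.14×17.3 + 58.6×335.0 = 21800 J
Heat the water can supply cooling to 0 °C: 152.1×4.21×45.1 = 28879.4 J > q₁, so all ice melts.
Energy balance: 152.1×4.21×(45.1 − T) = 21800 + 58.6×4.21×(T − 0)
640.341(45.1 − T) = 21800 + 246.706 T
28879.4 − 21800 = 887.047 T
T = 7079.4 / 887.047 = 7.981 °C

T_f = 7.98 °C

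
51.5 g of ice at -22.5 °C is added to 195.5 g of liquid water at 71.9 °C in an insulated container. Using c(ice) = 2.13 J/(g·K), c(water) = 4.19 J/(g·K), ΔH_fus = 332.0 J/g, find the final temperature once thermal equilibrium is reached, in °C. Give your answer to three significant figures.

T_f = 38.0 °C

Heat to bring ice to 0 °C and melt it: q₁ = 51.5×2.13×22.5 + 51.5×332.0 = 19566 J
Heat the water can supply cooling to 0 °C: 195.5×4.19×71.9 = 58896.5 J > q₁, so all ice melts.
Energy balance: 195.5×4.19×(71.9 − T) = 19566 + 51.5×4.19×(T − 0)
819.145(71.9 − T) = 19566 + 215.785 T
58896.5 − 19566 = 1034.930 T
T = 39330.5 / 1034.930 = 38.00 °C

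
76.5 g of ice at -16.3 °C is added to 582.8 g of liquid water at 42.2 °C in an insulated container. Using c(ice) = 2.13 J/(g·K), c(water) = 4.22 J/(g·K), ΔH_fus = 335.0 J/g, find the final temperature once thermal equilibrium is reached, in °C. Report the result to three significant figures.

T_f = 27.1 °C

Heat to bring ice to 0 °C and melt it: q₁ = 76.5×2.13×16.3 + 76.5×335.0 = 28284 J
Heat the water can supply cooling to 0 °C: 582.8×4.22×42.2 = 103787 J > q₁, so all ice melts.
Energy balance: 582.8×4.22×(42.2 − T) = 28284 + 76.5×4.22×(T − 0)
2459.416(42.2 − T) = 28284 + 322.83 T
103787 − 28284 = 2782.246 T
T = 75503 / 2782.246 = 27.14 °C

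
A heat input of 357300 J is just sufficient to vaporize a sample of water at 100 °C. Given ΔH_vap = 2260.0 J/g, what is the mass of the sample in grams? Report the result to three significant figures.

m = q / ΔH_vap = 357300 J / 2260.0 J/g = 158 g

m = 158 g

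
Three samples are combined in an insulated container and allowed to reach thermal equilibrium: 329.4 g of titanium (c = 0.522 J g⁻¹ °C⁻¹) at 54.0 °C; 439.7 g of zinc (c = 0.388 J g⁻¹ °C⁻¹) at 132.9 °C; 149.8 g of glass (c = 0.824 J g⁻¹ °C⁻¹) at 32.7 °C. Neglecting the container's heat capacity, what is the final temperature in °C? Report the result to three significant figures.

T_f = 77.2 °C

Σ mᵢcᵢ(T − Tᵢ) = 0  ⇒  T = Σ mᵢcᵢTᵢ / Σ mᵢcᵢ
Σ mᵢcᵢ = 329.4×0.522 + 439.7×0.388 + 149.8×0.824 = 465.9856
Σ mᵢcᵢTᵢ = 171.9468×54.0 + 170.6036×132.9 + 123.4352×32.7 = 35995
T = 35995 / 465.9856 = 77.24 °C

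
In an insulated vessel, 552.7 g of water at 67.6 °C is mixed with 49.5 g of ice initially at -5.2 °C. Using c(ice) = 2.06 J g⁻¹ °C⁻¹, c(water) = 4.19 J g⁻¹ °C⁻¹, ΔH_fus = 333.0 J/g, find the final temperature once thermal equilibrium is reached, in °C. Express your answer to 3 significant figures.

Heat to bring ice to 0 °C and melt it: q₁ = 49.5×2.06×5.2 + 49.5×333.0 = 17014 J
Heat the water can supply cooling to 0 °C: 552.7×4.19×67.6 = 156549 J > q₁, so all ice melts.
Energy balance: 552.7×4.19×(67.6 − T) = 17014 + 49.5×4.19×(T − 0)
2315.813(67.6 − T) = 17014 + 207.405 T
156549 − 17014 = 2523.218 T
T = 139535 / 2523.218 = 55.30 °C

T_f = 55.3 °C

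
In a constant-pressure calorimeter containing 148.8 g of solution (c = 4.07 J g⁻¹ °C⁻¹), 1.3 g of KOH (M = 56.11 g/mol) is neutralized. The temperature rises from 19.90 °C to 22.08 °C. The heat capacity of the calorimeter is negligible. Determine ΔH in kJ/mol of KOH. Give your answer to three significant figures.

ΔH = -57.0 kJ/mol

|ΔT| = |22.08 − 19.90| = 2.18 °C
|q_surr| = (148.8 × 4.07) × 2.18 = 605.616 × 2.18 = 1320 J
n(KOH) = 1.3 / 56.11 = 0.02317 mol
Temperature rose, so q_rxn = −|q_surr| = -1.320 kJ
ΔH = q_rxn / n = -56.97 kJ/mol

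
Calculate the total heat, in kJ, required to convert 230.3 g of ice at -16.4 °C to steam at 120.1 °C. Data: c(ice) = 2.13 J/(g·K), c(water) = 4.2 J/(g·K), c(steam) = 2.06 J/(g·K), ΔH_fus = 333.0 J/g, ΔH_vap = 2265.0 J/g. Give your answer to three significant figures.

q = 713 kJ

q1 (heat ice -16.4→0.0 °C): 230.3 × 2.13 × 16.4 = 8045 J
q2 (melt at 0 °C): 230.3 × 333.0 = 76690 J
q3 (heat water 0.0→100.0 °C): 230.3 × 4.2 × 100.0 = 96726 J
q4 (vaporize at 100 °C): 230.3 × 2265.0 = 521630 J
q5 (heat steam 100.0→120.1 °C): 230.3 × 2.06 × 20.1 = 9536 J
Total: 8045 + 76690 + 96726 + 521630 + 9536 = 712627 J = 713 kJ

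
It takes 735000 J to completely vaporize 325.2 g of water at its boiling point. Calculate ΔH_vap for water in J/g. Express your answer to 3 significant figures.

ΔH_vap = 2260 J/g

ΔH_vap = q / m = 735000 / 325.2 = 2260 J/g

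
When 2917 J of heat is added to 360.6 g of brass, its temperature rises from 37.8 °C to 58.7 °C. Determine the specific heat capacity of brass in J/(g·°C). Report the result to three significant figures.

c = q / (m ΔT) = 2917 / (360.6 × 20.9)
c = 2917 / 7536.54 = 0.387 J/(g·°C)

c = 0.387 J/(g·°C)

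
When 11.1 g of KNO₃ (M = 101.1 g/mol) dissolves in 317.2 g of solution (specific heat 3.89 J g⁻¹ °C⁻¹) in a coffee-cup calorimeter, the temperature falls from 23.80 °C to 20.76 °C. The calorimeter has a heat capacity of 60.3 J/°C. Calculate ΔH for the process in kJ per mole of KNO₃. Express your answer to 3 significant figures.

|ΔT| = |20.76 − 23.80| = 3.04 °C
|q_surr| = (317.2 × 3.89 + 60.3) × 3.04 = 1294.208 × 3.04 = 3934 J
n(KNO₃) = 11.1 / 101.1 = 0.1098 mol
Temperature fell, so q_rxn = +|q_surr| = 3.934 kJ
ΔH = q_rxn / n = 35.83 kJ/mol

ΔH = 35.8 kJ/mol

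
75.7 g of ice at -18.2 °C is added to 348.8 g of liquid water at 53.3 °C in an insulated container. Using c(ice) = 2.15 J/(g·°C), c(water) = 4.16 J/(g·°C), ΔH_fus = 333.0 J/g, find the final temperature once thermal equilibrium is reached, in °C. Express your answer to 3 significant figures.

Heat to bring ice to 0 °C and melt it: q₁ = 75.7×2.15×18.2 + 75.7×333.0 = 28170 J
Heat the water can supply cooling to 0 °C: 348.8×4.16×53.3 = 77338.7 J > q₁, so all ice melts.
Energy balance: 348.8×4.16×(53.3 − T) = 28170 + 75.7×4.16×(T − 0)
1451.008(53.3 − T) = 28170 + 314.912 T
77338.7 − 28170 = 1765.920 T
T = 49168.7 / 1765.920 = 27.84 °C

T_f = 27.8 °C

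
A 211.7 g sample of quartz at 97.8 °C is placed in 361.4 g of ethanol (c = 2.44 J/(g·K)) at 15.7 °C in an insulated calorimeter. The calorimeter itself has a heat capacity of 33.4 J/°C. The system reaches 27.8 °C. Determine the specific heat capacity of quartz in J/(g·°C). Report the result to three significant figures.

q_gained = (361.4 × 2.44 + 33.4) × (27.8 − 15.7) = 11070 J
q_lost = 211.7 × c × (97.8 − 27.8) = 14819 c
Set equal: c = 11070 / 14819 = 0.747 J/(g·°C)

c = 0.747 J/(g·°C)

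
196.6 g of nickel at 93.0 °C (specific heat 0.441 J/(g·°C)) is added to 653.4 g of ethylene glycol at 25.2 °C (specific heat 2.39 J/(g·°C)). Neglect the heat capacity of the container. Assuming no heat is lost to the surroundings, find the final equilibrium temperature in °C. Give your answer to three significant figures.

Heat lost by nickel = heat gained by ethylene glycol.
(196.6)(0.441)(93.0 − T) = (653.4)(2.39)(T − 25.2)
86.7006 (93.0 − T) = 1561.626 (T − 25.2)
8063.2 − 86.7006 T = 1561.626 T − 39353
47416.2 = 1648.3266 T
T = 28.77 °C

T_f = 28.8 °C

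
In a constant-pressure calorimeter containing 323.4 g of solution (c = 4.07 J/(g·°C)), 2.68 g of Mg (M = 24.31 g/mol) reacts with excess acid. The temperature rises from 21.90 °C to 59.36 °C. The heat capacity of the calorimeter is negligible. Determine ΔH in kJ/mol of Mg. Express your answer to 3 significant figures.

|ΔT| = |59.36 − 21.90| = 37.46 °C
|q_surr| = (323.4 × 4.07) × 37.46 = 1316.238 × 37.46 = 49310 J
n(Mg) = 2.68 / 24.31 = 0.1102 mol
Temperature rose, so q_rxn = −|q_surr| = -49.31 kJ
ΔH = q_rxn / n = -447.46 kJ/mol

ΔH = -447 kJ/mol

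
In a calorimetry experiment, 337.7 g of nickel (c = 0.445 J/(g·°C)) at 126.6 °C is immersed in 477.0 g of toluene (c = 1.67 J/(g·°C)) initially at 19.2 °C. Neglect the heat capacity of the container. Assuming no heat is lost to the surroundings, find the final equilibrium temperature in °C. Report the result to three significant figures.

Heat lost by nickel = heat gained by toluene.
(337.7)(0.445)(126.6 − T) = (477.0)(1.67)(T − 19.2)
150.2765 (126.6 − T) = 796.59 (T − 19.2)
19025 − 150.2765 T = 796.59 T − 15295
34320 = 946.8665 T
T = 36.246 °C

T_f = 36.2 °C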